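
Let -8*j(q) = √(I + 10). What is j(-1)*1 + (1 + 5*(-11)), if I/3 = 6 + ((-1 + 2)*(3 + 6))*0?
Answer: -54 - √7/4 ≈ -54.661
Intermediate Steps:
I = 18 (I = 3*(6 + ((-1 + 2)*(3 + 6))*0) = 3*(6 + (1*9)*0) = 3*(6 + 9*0) = 3*(6 + 0) = 3*6 = 18)
j(q) = -√7/4 (j(q) = -√(18 + 10)/8 = -√7/4)
j(-1)*1 + (1 + 5*(-11)) = -√7/4*1 + (1 + 5*(-11)) = -√7/4 + (1 - 55) = -√7/4 - 54 = -54 - √7/4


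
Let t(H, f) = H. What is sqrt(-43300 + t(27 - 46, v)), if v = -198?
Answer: I*sqrt(43319) ≈ 208.13*I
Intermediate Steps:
sqrt(-43300 + t(27 - 46, v)) = sqrt(-43300 + (27 - 46)) = sqrt(-43300 - 19) = sqrt(-43319) = I*sqrt(43319)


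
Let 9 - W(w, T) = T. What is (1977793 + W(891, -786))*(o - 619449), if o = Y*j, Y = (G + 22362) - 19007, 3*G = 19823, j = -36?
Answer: -1935266815740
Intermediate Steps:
G = 19823/3 (G = (⅓)*19823 = 19823/3 ≈ 6607.7)
W(w, T) = 9 - T
Y = 29888/3 (Y = (19823/3 + 22362) - 19007 = 86909/3 - 19007 = 29888/3 ≈ 9962.7)
o = -358656 (o = (29888/3)*(-36) = -358656)
(1977793 + W(891, -786))*(o - 619449) = (1977793 + (9 - 1*(-786)))*(-358656 - 619449) = (1977793 + (9 + 786))*(-978105) = (1977793 + 795)*(-978105) = 1978588*(-978105) = -1935266815740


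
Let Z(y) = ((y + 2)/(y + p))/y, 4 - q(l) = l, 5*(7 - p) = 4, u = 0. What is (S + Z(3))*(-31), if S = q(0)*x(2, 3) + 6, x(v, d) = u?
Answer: -26443/138 ≈ -191.62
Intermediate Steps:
p = 31/5 (p = 7 - ⅕*4 = 7 - ⅘ = 31/5 ≈ 6.2000)
x(v, d) = 0
q(l) = 4 - l
S = 6 (S = (4 - 1*0)*0 + 6 = (4 + 0)*0 + 6 = 4*0 + 6 = 0 + 6 = 6)
Z(y) = (2 + y)/(y*(31/5 + y)) (Z(y) = ((y + 2)/(y + 31/5))/y = ((2 + y)/(31/5 + y))/y = (2 + y)/(y*(31/5 + y)))
(S + Z(3))*(-31) = (6 + 5*(2 + 3)/(3*(31 + 5*3)))*(-31) = (6 + 5*(⅓)*5/(31 + 15))*(-31) = (6 + 5*(⅓)*5/46)*(-31) = (6 + 5*(⅓)*(1/46)*5)*(-31) = (6 + 25/138)*(-31) = (853/138)*(-31) = -26443/138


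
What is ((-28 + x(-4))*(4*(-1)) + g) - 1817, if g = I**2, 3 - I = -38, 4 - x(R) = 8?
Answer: -8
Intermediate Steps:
x(R) = -4 (x(R) = 4 - 1*8 = 4 - 8 = -4)
I = 41 (I = 3 - 1*(-38) = 3 + 38 = 41)
g = 1681 (g = 41**2 = 1681)
((-28 + x(-4))*(4*(-1)) + g) - 1817 = ((-28 - 4)*(4*(-1)) + 1681) - 1817 = (-32*(-4) + 1681) - 1817 = (128 + 1681) - 1817 = 1809 - 1817 = -8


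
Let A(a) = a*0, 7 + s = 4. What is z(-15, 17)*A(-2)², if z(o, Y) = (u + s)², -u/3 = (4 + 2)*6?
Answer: 0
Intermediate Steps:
s = -3 (s = -7 + 4 = -3)
u = -108 (u = -3*(4 + 2)*6 = -18*6 = -3*36 = -108)
A(a) = 0
z(o, Y) = 12321 (z(o, Y) = (-108 - 3)² = (-111)² = 12321)
z(-15, 17)*A(-2)² = 12321*0² = 12321*0 = 0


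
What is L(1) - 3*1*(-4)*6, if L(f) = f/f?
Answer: 73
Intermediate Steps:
L(f) = 1
L(1) - 3*1*(-4)*6 = 1 - 3*1*(-4)*6 = 1 - (-12)*6 = 1 - 3*(-24) = 1 + 72 = 73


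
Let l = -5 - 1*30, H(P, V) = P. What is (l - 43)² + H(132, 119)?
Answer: 6216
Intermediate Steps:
l = -35 (l = -5 - 30 = -35)
(l - 43)² + H(132, 119) = (-35 - 43)² + 132 = (-78)² + 132 = 6084 + 132 = 6216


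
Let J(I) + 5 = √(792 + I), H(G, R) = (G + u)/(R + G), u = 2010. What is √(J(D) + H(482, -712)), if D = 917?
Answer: √(-209415 + 13225*√1709)/115 ≈ 5.0503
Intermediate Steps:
H(G, R) = (2010 + G)/(G + R) (H(G, R) = (G + 2010)/(R + G) = (2010 + G)/(G + R))
J(I) = -5 + √(792 + I)
√(J(D) + H(482, -712)) = √((-5 + √(792 + 917)) + (2010 + 482)/(482 - 712)) = √((-5 + √1709) + 2492/(-230)) = √((-5 + √1709) - 1/230*2492) = √((-5 + √1709) - 1246/115) = √(-1821/115 + √1709)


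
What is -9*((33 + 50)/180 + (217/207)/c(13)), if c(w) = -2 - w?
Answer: -4859/1380 ≈ -3.5210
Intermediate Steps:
-9*((33 + 50)/180 + (217/207)/c(13)) = -9*((33 + 50)/180 + (217/207)/(-2 - 1*13)) = -9*(83*(1/180) + (217*(1/207))/(-2 - 13)) = -9*(83/180 + (217/207)/(-15)) = -9*(83/180 + (217/207)*(-1/15)) = -9*(83/180 - 217/3105) = -9*4859/12420 = -4859/1380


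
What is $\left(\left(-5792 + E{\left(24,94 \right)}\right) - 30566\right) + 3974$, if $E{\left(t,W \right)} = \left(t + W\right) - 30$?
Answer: $-32296$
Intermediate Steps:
$E{\left(t,W \right)} = -30 + W + t$ ($E{\left(t,W \right)} = \left(W + t\right) - 30 = -30 + W + t$)
$\left(\left(-5792 + E{\left(24,94 \right)}\right) - 30566\right) + 3974 = \left(\left(-5792 + \left(-30 + 94 + 24\right)\right) - 30566\right) + 3974 = \left(\left(-5792 + 88\right) - 30566\right) + 3974 = \left(-5704 - 30566\right) + 3974 = -36270 + 3974 = -32296$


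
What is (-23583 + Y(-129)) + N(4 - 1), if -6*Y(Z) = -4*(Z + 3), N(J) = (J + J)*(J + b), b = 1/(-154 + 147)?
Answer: -165549/7 ≈ -23650.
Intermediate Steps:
b = -⅐ (b = 1/(-7) = -⅐ ≈ -0.14286)
N(J) = 2*J*(-⅐ + J) (N(J) = (J + J)*(J - ⅐) = (2*J)*(-⅐ + J) = 2*J*(-⅐ + J))
Y(Z) = 2 + 2*Z/3 (Y(Z) = -(-2)*(Z + 3)/3 = -(-2)*(3 + Z)/3 = -(-12 - 4*Z)/6 = 2 + 2*Z/3)
(-23583 + Y(-129)) + N(4 - 1) = (-23583 + (2 + (⅔)*(-129))) + 2*(4 - 1)*(-1 + 7*(4 - 1))/7 = (-23583 + (2 - 86)) + (2/7)*3*(-1 + 7*3) = (-23583 - 84) + (2/7)*3*(-1 + 21) = -23667 + (2/7)*3*20 = -23667 + 120/7 = -165549/7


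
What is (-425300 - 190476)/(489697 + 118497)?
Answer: -307888/304097 ≈ -1.0125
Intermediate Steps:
(-425300 - 190476)/(489697 + 118497) = -615776/608194 = -615776*1/608194 = -307888/304097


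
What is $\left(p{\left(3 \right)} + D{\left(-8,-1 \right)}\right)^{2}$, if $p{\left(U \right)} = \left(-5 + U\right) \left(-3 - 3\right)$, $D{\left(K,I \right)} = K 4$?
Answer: $400$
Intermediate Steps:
$D{\left(K,I \right)} = 4 K$
$p{\left(U \right)} = 30 - 6 U$ ($p{\left(U \right)} = \left(-5 + U\right) \left(-6\right) = 30 - 6 U$)
$\left(p{\left(3 \right)} + D{\left(-8,-1 \right)}\right)^{2} = \left(\left(30 - 18\right) + 4 \left(-8\right)\right)^{2} = \left(\left(30 - 18\right) - 32\right)^{2} = \left(12 - 32\right)^{2} = \left(-20\right)^{2} = 400$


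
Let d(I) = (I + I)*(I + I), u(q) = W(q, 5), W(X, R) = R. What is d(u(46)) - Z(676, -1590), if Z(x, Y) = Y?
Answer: 1690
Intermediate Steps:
u(q) = 5
d(I) = 4*I² (d(I) = (2*I)*(2*I) = 4*I²)
d(u(46)) - Z(676, -1590) = 4*5² - 1*(-1590) = 4*25 + 1590 = 100 + 1590 = 1690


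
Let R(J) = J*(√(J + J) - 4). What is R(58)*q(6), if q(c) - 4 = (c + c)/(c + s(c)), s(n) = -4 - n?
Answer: -232 + 116*√29 ≈ 392.68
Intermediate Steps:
R(J) = J*(-4 + √2*√J) (R(J) = J*(√(2*J) - 4) = J*(√2*√J - 4) = J*(-4 + √2*√J))
q(c) = 4 - c/2 (q(c) = 4 + (c + c)/(c + (-4 - c)) = 4 + (2*c)/(-4) = 4 + (2*c)*(-¼) = 4 - c/2)
R(58)*q(6) = (-4*58 + √2*58^(3/2))*(4 - ½*6) = (-232 + √2*(58*√58))*(4 - 3) = (-232 + 116*√29)*1 = -232 + 116*√29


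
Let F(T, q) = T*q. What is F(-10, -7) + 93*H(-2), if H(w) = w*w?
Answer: 442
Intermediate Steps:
H(w) = w²
F(-10, -7) + 93*H(-2) = -10*(-7) + 93*(-2)² = 70 + 93*4 = 70 + 372 = 442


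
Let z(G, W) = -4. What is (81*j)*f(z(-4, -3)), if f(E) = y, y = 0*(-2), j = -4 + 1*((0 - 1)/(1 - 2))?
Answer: 0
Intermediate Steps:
j = -3 (j = -4 + 1*(-1/(-1)) = -4 + 1*(-1*(-1)) = -4 + 1*1 = -4 + 1 = -3)
y = 0
f(E) = 0
(81*j)*f(z(-4, -3)) = (81*(-3))*0 = -243*0 = 0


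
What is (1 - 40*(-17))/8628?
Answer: 227/2876 ≈ 0.078929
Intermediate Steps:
(1 - 40*(-17))/8628 = (1 + 680)*(1/8628) = 681*(1/8628) = 227/2876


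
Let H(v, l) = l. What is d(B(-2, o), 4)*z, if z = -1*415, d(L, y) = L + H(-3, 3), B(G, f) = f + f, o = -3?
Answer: 1245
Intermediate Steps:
B(G, f) = 2*f
d(L, y) = 3 + L (d(L, y) = L + 3 = 3 + L)
z = -415
d(B(-2, o), 4)*z = (3 + 2*(-3))*(-415) = (3 - 6)*(-415) = -3*(-415) = 1245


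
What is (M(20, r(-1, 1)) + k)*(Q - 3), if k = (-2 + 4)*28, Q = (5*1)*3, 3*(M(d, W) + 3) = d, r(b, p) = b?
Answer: 716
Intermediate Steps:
M(d, W) = -3 + d/3
Q = 15 (Q = 5*3 = 15)
k = 56 (k = 2*28 = 56)
(M(20, r(-1, 1)) + k)*(Q - 3) = ((-3 + (⅓)*20) + 56)*(15 - 3) = ((-3 + 20/3) + 56)*12 = (11/3 + 56)*12 = (179/3)*12 = 716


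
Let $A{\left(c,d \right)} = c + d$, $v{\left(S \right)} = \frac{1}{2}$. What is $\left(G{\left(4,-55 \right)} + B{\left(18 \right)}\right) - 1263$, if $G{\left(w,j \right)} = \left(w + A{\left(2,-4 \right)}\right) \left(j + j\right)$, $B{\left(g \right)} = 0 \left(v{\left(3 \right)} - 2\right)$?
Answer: $-1483$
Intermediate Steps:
$v{\left(S \right)} = \frac{1}{2}$
$B{\left(g \right)} = 0$ ($B{\left(g \right)} = 0 \left(\frac{1}{2} - 2\right) = 0 \left(- \frac{3}{2}\right) = 0$)
$G{\left(w,j \right)} = 2 j \left(-2 + w\right)$ ($G{\left(w,j \right)} = \left(w + \left(2 - 4\right)\right) \left(j + j\right) = \left(w - 2\right) 2 j = \left(-2 + w\right) 2 j = 2 j \left(-2 + w\right)$)
$\left(G{\left(4,-55 \right)} + B{\left(18 \right)}\right) - 1263 = \left(2 \left(-55\right) \left(-2 + 4\right) + 0\right) - 1263 = \left(2 \left(-55\right) 2 + 0\right) - 1263 = \left(-220 + 0\right) - 1263 = -220 - 1263 = -1483$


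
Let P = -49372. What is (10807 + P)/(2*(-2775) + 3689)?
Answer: 38565/1861 ≈ 20.723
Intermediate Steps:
(10807 + P)/(2*(-2775) + 3689) = (10807 - 49372)/(2*(-2775) + 3689) = -38565/(-5550 + 3689) = -38565/(-1861) = -38565*(-1/1861) = 38565/1861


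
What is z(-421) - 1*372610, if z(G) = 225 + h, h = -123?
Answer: -372508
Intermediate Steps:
z(G) = 102 (z(G) = 225 - 123 = 102)
z(-421) - 1*372610 = 102 - 1*372610 = 102 - 372610 = -372508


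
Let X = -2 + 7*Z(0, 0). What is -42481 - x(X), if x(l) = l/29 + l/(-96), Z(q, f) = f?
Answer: -59133485/1392 ≈ -42481.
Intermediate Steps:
X = -2 (X = -2 + 7*0 = -2 + 0 = -2)
x(l) = 67*l/2784 (x(l) = l*(1/29) + l*(-1/96) = l/29 - l/96 = 67*l/2784)
-42481 - x(X) = -42481 - 67*(-2)/2784 = -42481 - 1*(-67/1392) = -42481 + 67/1392 = -59133485/1392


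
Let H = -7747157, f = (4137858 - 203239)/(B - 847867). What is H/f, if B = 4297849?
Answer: -26727552201174/3934619 ≈ -6.7929e+6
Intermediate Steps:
f = 3934619/3449982 (f = (4137858 - 203239)/(4297849 - 847867) = 3934619/3449982 ≈ 1.1405)
H/f = -7747157/3934619/3449982 = -7747157*3449982/3934619 = -26727552201174/3934619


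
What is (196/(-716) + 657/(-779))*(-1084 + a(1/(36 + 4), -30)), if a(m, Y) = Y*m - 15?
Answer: 342624913/278882 ≈ 1228.6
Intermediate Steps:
a(m, Y) = -15 + Y*m
(196/(-716) + 657/(-779))*(-1084 + a(1/(36 + 4), -30)) = (196/(-716) + 657/(-779))*(-1084 + (-15 - 30/(36 + 4))) = (196*(-1/716) + 657*(-1/779))*(-1084 + (-15 - 30/40)) = (-49/179 - 657/779)*(-1084 + (-15 - 30*1/40)) = -155774*(-1084 + (-15 - ¾))/139441 = -155774*(-1084 - 63/4)/139441 = -155774/139441*(-4399/4) = 342624913/278882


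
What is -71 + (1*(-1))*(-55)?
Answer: -16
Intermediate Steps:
-71 + (1*(-1))*(-55) = -71 - 1*(-55) = -71 + 55 = -16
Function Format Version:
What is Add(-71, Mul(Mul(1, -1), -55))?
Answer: -16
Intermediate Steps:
Add(-71, Mul(Mul(1, -1), -55)) = Add(-71, Mul(-1, -55)) = Add(-71, 55) = -16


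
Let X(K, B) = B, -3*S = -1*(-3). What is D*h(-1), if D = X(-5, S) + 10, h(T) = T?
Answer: -9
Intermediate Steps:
S = -1 (S = -(-1)*(-3)/3 = -1/3*3 = -1)
D = 9 (D = -1 + 10 = 9)
D*h(-1) = 9*(-1) = -9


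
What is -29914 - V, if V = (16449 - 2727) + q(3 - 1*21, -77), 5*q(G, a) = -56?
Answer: -218124/5 ≈ -43625.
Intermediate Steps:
q(G, a) = -56/5 (q(G, a) = (⅕)*(-56) = -56/5)
V = 68554/5 (V = (16449 - 2727) - 56/5 = 13722 - 56/5 = 68554/5 ≈ 13711.)
-29914 - V = -29914 - 1*68554/5 = -29914 - 68554/5 = -218124/5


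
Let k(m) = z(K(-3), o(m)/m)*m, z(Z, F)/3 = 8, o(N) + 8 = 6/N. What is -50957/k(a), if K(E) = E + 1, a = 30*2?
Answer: -50957/1440 ≈ -35.387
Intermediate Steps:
a = 60
K(E) = 1 + E
o(N) = -8 + 6/N
z(Z, F) = 24 (z(Z, F) = 3*8 = 24)
k(m) = 24*m
-50957/k(a) = -50957/(24*60) = -50957/1440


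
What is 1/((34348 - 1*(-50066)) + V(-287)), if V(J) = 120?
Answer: 1/84534 ≈ 1.1830e-5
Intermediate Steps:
1/((34348 - 1*(-50066)) + V(-287)) = 1/((34348 - 1*(-50066)) + 120) = 1/((34348 + 50066) + 120) = 1/(84414 + 120) = 1/84534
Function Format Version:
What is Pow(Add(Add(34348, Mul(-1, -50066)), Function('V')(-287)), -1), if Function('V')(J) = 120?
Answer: Rational(1, 84534) ≈ 1.1830e-5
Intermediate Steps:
Pow(Add(Add(34348, Mul(-1, -50066)), Function('V')(-287)), -1) = Pow(Add(Add(34348, Mul(-1, -50066)), 120), -1) = Pow(Add(Add(34348, 50066), 120), -1) = Pow(Add(84414, 120), -1) = Pow(84534, -1) = Rational(1, 84534)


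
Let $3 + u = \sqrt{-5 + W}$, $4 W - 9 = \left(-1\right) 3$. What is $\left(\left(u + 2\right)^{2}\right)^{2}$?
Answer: $\frac{\left(-2 + i \sqrt{14}\right)^{4}}{16} \approx -7.75 + 18.708 i$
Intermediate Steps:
$W = \frac{3}{2}$ ($W = \frac{9}{4} + \frac{\left(-1\right) 3}{4} = \frac{9}{4} + \frac{1}{4} \left(-3\right) = \frac{9}{4} - \frac{3}{4} = \frac{3}{2} \approx 1.5$)
$u = -3 + \frac{i \sqrt{14}}{2}$ ($u = -3 + \sqrt{-5 + \frac{3}{2}} = -3 + \sqrt{- \frac{7}{2}} = -3 + \frac{i \sqrt{14}}{2} \approx -3.0 + 1.8708 i$)
$\left(\left(u + 2\right)^{2}\right)^{2} = \left(\left(\left(-3 + \frac{i \sqrt{14}}{2}\right) + 2\right)^{2}\right)^{2} = \left(\left(-1 + \frac{i \sqrt{14}}{2}\right)^{2}\right)^{2} = \left(-1 + \frac{i \sqrt{14}}{2}\right)^{4}$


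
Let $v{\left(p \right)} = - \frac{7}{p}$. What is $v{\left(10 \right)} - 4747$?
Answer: $- \frac{47477}{10} \approx -4747.7$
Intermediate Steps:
$v{\left(10 \right)} - 4747 = - \frac{7}{10} - 4747 = - \frac{47477}{10}$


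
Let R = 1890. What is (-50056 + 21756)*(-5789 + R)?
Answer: 110341700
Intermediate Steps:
(-50056 + 21756)*(-5789 + R) = (-50056 + 21756)*(-5789 + 1890) = -28300*(-3899) = 110341700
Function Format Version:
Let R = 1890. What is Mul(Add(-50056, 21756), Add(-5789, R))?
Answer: 110341700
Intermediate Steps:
Mul(Add(-50056, 21756), Add(-5789, R)) = Mul(Add(-50056, 21756), Add(-5789, 1890)) = Mul(-28300, -3899) = 110341700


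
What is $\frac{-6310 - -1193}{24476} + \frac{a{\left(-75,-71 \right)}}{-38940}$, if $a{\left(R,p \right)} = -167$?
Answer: $- \frac{24396061}{119136930} \approx -0.20477$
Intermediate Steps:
$\frac{-6310 - -1193}{24476} + \frac{a{\left(-75,-71 \right)}}{-38940} = \frac{-6310 - -1193}{24476} - \frac{167}{-38940} = \left(-6310 + 1193\right) \frac{1}{24476} - - \frac{167}{38940} = \left(-5117\right) \frac{1}{24476} + \frac{167}{38940} = - \frac{5117}{24476} + \frac{167}{38940} = - \frac{24396061}{119136930}$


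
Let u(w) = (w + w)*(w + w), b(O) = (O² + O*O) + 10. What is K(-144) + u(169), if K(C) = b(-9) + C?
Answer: 114272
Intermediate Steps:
b(O) = 10 + 2*O² (b(O) = (O² + O²) + 10 = 2*O² + 10 = 10 + 2*O²)
u(w) = 4*w² (u(w) = (2*w)*(2*w) = 4*w²)
K(C) = 172 + C (K(C) = (10 + 2*(-9)²) + C = (10 + 2*81) + C = (10 + 162) + C = 172 + C)
K(-144) + u(169) = (172 - 144) + 4*169² = 28 + 4*28561 = 28 + 114244 = 114272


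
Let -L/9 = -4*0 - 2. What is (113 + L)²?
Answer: 17161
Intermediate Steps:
L = 18 (L = -9*(-4*0 - 2) = -9*(0 - 2) = -9*(-2) = 18)
(113 + L)² = (113 + 18)² = 131² = 17161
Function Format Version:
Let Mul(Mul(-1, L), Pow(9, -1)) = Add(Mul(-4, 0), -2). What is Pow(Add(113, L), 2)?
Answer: 17161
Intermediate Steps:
L = 18 (L = Mul(-9, Add(Mul(-4, 0), -2)) = Mul(-9, Add(0, -2)) = Mul(-9, -2) = 18)
Pow(Add(113, L), 2) = Pow(Add(113, 18), 2) = Pow(131, 2) = 17161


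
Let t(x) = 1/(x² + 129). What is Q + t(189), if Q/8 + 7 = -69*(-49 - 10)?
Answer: 1165555201/35850 ≈ 32512.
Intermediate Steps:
t(x) = 1/(129 + x²)
Q = 32512 (Q = -56 + 8*(-69*(-49 - 10)) = -56 + 8*(-69*(-59)) = -56 + 8*4071 = -56 + 32568 = 32512)
Q + t(189) = 32512 + 1/(129 + 189²) = 32512 + 1/(129 + 35721) = 32512 + 1/35850 = 1165555201/35850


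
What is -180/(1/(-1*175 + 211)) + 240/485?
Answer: -628512/97 ≈ -6479.5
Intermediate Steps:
-180/(1/(-1*175 + 211)) + 240/485 = -180/(1/(-175 + 211)) + 240*(1/485) = -180/(1/36) + 48/97 = -180/1/36 + 48/97 = -180*36 + 48/97 = -6480 + 48/97 = -628512/97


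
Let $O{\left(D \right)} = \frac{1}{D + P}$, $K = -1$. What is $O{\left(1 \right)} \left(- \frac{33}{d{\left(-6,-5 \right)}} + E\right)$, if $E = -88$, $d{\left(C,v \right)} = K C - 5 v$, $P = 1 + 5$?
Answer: $- \frac{2761}{217} \approx -12.723$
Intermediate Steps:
$P = 6$
$d{\left(C,v \right)} = - C - 5 v$
$O{\left(D \right)} = \frac{1}{6 + D}$ ($O{\left(D \right)} = \frac{1}{D + 6} = \frac{1}{6 + D}$)
$O{\left(1 \right)} \left(- \frac{33}{d{\left(-6,-5 \right)}} + E\right) = \frac{- \frac{33}{\left(-1\right) \left(-6\right) - -25} - 88}{6 + 1} = \frac{- \frac{33}{6 + 25} - 88}{7} = \frac{- \frac{33}{31} - 88}{7} = \frac{1}{7} \left(- \frac{2761}{31}\right) = - \frac{2761}{217}$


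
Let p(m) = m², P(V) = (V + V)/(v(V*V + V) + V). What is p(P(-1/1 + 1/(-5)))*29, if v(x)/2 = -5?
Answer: 261/196 ≈ 1.3316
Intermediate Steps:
v(x) = -10 (v(x) = 2*(-5) = -10)
P(V) = 2*V/(-10 + V) (P(V) = (V + V)/(-10 + V) = (2*V)/(-10 + V) = 2*V/(-10 + V))
p(P(-1/1 + 1/(-5)))*29 = (2*(-1/1 + 1/(-5))/(-10 + (-1/1 + 1/(-5))))²*29 = (2*(-1*1 + 1*(-⅕))/(-10 + (-1*1 + 1*(-⅕))))²*29 = (2*(-1 - ⅕)/(-10 + (-1 - ⅕)))²*29 = (2*(-6/5)/(-10 - 6/5))²*29 = (2*(-6/5)/(-56/5))²*29 = (2*(-6/5)*(-5/56))²*29 = (3/14)²*29 = (9/196)*29 = 261/196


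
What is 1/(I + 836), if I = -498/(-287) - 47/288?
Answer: 82656/69230351 ≈ 0.0011939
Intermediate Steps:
I = 129935/82656 (I = -498*(-1/287) - 47*1/288 = 498/287 - 47/288 = 129935/82656 ≈ 1.5720)
1/(I + 836) = 1/(129935/82656 + 836) = 1/(69230351/82656) = 82656/69230351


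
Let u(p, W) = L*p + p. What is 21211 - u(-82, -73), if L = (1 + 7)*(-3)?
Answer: 19325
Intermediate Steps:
L = -24 (L = 8*(-3) = -24)
u(p, W) = -23*p (u(p, W) = -24*p + p = -23*p)
21211 - u(-82, -73) = 21211 - (-23)*(-82) = 21211 - 1*1886 = 21211 - 1886 = 19325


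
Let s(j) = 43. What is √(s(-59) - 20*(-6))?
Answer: √163 ≈ 12.767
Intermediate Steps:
√(s(-59) - 20*(-6)) = √(43 - 20*(-6)) = √(43 + 120) = √163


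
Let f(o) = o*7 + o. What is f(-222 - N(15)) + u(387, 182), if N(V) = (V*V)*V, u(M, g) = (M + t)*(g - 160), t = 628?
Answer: -6446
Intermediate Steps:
u(M, g) = (-160 + g)*(628 + M) (u(M, g) = (M + 628)*(g - 160) = (628 + M)*(-160 + g) = (-160 + g)*(628 + M))
N(V) = V**3 (N(V) = V**2*V = V**3)
f(o) = 8*o (f(o) = 7*o + o = 8*o)
f(-222 - N(15)) + u(387, 182) = 8*(-222 - 1*15**3) + (-100480 - 160*387 + 628*182 + 387*182) = 8*(-222 - 1*3375) + (-100480 - 61920 + 114296 + 70434) = 8*(-222 - 3375) + 22330 = 8*(-3597) + 22330 = -28776 + 22330 = -6446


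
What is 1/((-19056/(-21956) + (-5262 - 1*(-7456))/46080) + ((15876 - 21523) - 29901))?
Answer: -126466560/4495517490887 ≈ -2.8132e-5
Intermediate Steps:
1/((-19056/(-21956) + (-5262 - 1*(-7456))/46080) + ((15876 - 21523) - 29901)) = 1/((-19056*(-1/21956) + (-5262 + 7456)*(1/46080)) + (-5647 - 29901)) = 1/((4764/5489 + 2194*(1/46080)) - 35548) = 1/((4764/5489 + 1097/23040) - 35548) = 1/(115783993/126466560 - 35548) = 1/(-4495517490887/126466560) = -126466560/4495517490887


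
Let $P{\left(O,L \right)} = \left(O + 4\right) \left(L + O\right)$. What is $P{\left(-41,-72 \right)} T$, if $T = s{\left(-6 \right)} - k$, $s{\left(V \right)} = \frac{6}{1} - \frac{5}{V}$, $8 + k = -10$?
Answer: $\frac{622969}{6} \approx 1.0383 \cdot 10^{5}$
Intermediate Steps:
$k = -18$ ($k = -8 - 10 = -18$)
$P{\left(O,L \right)} = \left(4 + O\right) \left(L + O\right)$
$s{\left(V \right)} = 6 - \frac{5}{V}$ ($s{\left(V \right)} = 6 \cdot 1 - \frac{5}{V} = 6 - \frac{5}{V}$)
$T = \frac{149}{6}$ ($T = \left(6 - \frac{5}{-6}\right) - -18 = \left(6 - - \frac{5}{6}\right) + 18 = \left(6 + \frac{5}{6}\right) + 18 = \frac{41}{6} + 18 = \frac{149}{6} \approx 24.833$)
$P{\left(-41,-72 \right)} T = \left(\left(-41\right)^{2} + 4 \left(-72\right) + 4 \left(-41\right) - -2952\right) \frac{149}{6} = \left(1681 - 288 - 164 + 2952\right) \frac{149}{6} = 4181 \cdot \frac{149}{6} = \frac{622969}{6}$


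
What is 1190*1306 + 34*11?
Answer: 1554514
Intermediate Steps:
1190*1306 + 34*11 = 1554140 + 374 = 1554514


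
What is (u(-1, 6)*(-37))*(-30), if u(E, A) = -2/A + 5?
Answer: 5180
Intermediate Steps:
u(E, A) = 5 - 2/A
(u(-1, 6)*(-37))*(-30) = ((5 - 2/6)*(-37))*(-30) = ((5 - 2*⅙)*(-37))*(-30) = ((5 - ⅓)*(-37))*(-30) = ((14/3)*(-37))*(-30) = -518/3*(-30) = 5180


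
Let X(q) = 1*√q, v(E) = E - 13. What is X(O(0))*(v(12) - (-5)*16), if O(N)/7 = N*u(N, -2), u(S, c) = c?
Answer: 0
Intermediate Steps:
v(E) = -13 + E
O(N) = -14*N (O(N) = 7*(N*(-2)) = 7*(-2*N) = -14*N)
X(q) = √q
X(O(0))*(v(12) - (-5)*16) = √(-14*0)*((-13 + 12) - (-5)*16) = √0*(-1 - 1*(-80)) = 0*(-1 + 80) = 0*79 = 0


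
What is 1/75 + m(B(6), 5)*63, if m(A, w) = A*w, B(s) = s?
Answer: 141751/75 ≈ 1890.0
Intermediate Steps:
1/75 + m(B(6), 5)*63 = 1/75 + (6*5)*63 = 1/75 + 30*63 = 1/75 + 1890 = 141751/75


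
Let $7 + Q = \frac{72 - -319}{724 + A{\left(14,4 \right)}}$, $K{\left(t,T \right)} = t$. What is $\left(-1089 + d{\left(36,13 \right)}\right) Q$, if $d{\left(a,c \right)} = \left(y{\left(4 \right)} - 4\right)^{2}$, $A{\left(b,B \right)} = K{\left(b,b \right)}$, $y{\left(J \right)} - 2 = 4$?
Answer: $\frac{5180875}{738} \approx 7020.2$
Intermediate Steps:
$y{\left(J \right)} = 6$ ($y{\left(J \right)} = 2 + 4 = 6$)
$A{\left(b,B \right)} = b$
$d{\left(a,c \right)} = 4$ ($d{\left(a,c \right)} = \left(6 - 4\right)^{2} = 2^{2} = 4$)
$Q = - \frac{4775}{738}$ ($Q = -7 + \frac{72 - -319}{724 + 14} = -7 + \frac{72 + 319}{738} = -7 + 391 \cdot \frac{1}{738} = -7 + \frac{391}{738} = - \frac{4775}{738} \approx -6.4702$)
$\left(-1089 + d{\left(36,13 \right)}\right) Q = \left(-1089 + 4\right) \left(- \frac{4775}{738}\right) = \left(-1085\right) \left(- \frac{4775}{738}\right) = \frac{5180875}{738}$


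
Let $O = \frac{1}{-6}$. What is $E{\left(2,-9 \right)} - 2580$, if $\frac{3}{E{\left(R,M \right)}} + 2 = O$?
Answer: $- \frac{33558}{13} \approx -2581.4$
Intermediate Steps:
$O = - \frac{1}{6} \approx -0.16667$
$E{\left(R,M \right)} = - \frac{18}{13}$ ($E{\left(R,M \right)} = \frac{3}{-2 - \frac{1}{6}} = \frac{3}{- \frac{13}{6}} = 3 \left(- \frac{6}{13}\right) = - \frac{18}{13}$)
$E{\left(2,-9 \right)} - 2580 = - \frac{18}{13} - 2580 = - \frac{33558}{13}$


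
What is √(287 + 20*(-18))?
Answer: I*√73 ≈ 8.544*I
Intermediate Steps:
√(287 + 20*(-18)) = √(287 - 360) = √(-73) = I*√73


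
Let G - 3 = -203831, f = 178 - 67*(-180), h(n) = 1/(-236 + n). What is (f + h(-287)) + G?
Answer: -100201571/523 ≈ -1.9159e+5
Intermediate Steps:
f = 12238 (f = 178 + 12060 = 12238)
G = -203828 (G = 3 - 203831 = -203828)
(f + h(-287)) + G = (12238 + 1/(-236 - 287)) - 203828 = (12238 + 1/(-523)) - 203828 = (12238 - 1/523) - 203828 = 6400473/523 - 203828 = -100201571/523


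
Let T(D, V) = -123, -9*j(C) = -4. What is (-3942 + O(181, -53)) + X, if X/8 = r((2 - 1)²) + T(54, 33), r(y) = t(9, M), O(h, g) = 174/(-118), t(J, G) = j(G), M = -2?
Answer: -2614601/531 ≈ -4923.9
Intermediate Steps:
j(C) = 4/9 (j(C) = -⅑*(-4) = 4/9)
t(J, G) = 4/9
O(h, g) = -87/59 (O(h, g) = 174*(-1/118) = -87/59)
r(y) = 4/9
X = -8824/9 (X = 8*(4/9 - 123) = 8*(-1103/9) = -8824/9 ≈ -980.44)
(-3942 + O(181, -53)) + X = (-3942 - 87/59) - 8824/9 = -232665/59 - 8824/9 = -2614601/531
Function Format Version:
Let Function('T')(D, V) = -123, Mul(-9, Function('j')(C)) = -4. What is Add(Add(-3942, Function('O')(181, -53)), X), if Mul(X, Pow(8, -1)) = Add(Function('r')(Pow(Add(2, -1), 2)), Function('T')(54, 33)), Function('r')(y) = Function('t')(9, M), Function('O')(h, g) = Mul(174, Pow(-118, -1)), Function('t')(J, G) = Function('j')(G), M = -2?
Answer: Rational(-2614601, 531) ≈ -4923.9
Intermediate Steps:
Function('j')(C) = Rational(4, 9) (Function('j')(C) = Mul(Rational(-1, 9), -4) = Rational(4, 9))
Function('t')(J, G) = Rational(4, 9)
Function('O')(h, g) = Rational(-87, 59) (Function('O')(h, g) = Mul(174, Rational(-1, 118)) = Rational(-87, 59))
Function('r')(y) = Rational(4, 9)
X = Rational(-8824, 9) (X = Mul(8, Add(Rational(4, 9), -123)) = Mul(8, Rational(-1103, 9)) = Rational(-8824, 9) ≈ -980.44)
Add(Add(-3942, Function('O')(181, -53)), X) = Add(Add(-3942, Rational(-87, 59)), Rational(-8824, 9)) = Add(Rational(-232665, 59), Rational(-8824, 9)) = Rational(-2614601, 531)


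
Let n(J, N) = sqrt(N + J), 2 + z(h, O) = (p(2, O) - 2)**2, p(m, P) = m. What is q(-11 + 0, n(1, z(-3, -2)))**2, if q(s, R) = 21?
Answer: 441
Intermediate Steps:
z(h, O) = -2 (z(h, O) = -2 + (2 - 2)**2 = -2 + 0**2 = -2 + 0 = -2)
n(J, N) = sqrt(J + N)
q(-11 + 0, n(1, z(-3, -2)))**2 = 21**2 = 441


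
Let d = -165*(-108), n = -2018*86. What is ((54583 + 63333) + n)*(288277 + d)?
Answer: -17028788304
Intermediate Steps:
n = -173548
d = 17820
((54583 + 63333) + n)*(288277 + d) = ((54583 + 63333) - 173548)*(288277 + 17820) = (117916 - 173548)*306097 = -55632*306097 = -17028788304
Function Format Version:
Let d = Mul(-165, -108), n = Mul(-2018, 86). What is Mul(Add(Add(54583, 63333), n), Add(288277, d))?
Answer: -17028788304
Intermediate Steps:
n = -173548
d = 17820
Mul(Add(Add(54583, 63333), n), Add(288277, d)) = Mul(Add(Add(54583, 63333), -173548), Add(288277, 17820)) = Mul(Add(117916, -173548), 306097) = Mul(-55632, 306097) = -17028788304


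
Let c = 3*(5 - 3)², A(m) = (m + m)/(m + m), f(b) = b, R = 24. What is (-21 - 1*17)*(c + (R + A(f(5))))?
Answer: -1406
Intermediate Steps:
A(m) = 1 (A(m) = (2*m)/((2*m)) = (2*m)*(1/(2*m)) = 1)
c = 12 (c = 3*2² = 3*4 = 12)
(-21 - 1*17)*(c + (R + A(f(5)))) = (-21 - 1*17)*(12 + (24 + 1)) = (-21 - 17)*(12 + 25) = -38*37 = -1406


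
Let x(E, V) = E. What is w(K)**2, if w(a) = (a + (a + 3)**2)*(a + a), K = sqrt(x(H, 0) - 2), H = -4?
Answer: 6840 - 1008*I*sqrt(6) ≈ 6840.0 - 2469.1*I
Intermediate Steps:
K = I*sqrt(6) (K = sqrt(-4 - 2) = sqrt(-6) = I*sqrt(6) ≈ 2.4495*I)
w(a) = 2*a*(a + (3 + a)**2) (w(a) = (a + (3 + a)**2)*(2*a) = 2*a*(a + (3 + a)**2))
w(K)**2 = (2*(I*sqrt(6))*(I*sqrt(6) + (3 + I*sqrt(6))**2))**2 = (2*(I*sqrt(6))*((3 + I*sqrt(6))**2 + I*sqrt(6)))**2 = (2*I*sqrt(6)*((3 + I*sqrt(6))**2 + I*sqrt(6)))**2 = -24*((3 + I*sqrt(6))**2 + I*sqrt(6))**2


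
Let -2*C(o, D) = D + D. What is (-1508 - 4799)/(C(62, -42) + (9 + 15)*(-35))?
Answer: 901/114 ≈ 7.9035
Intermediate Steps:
C(o, D) = -D (C(o, D) = -(D + D)/2 = -D)
(-1508 - 4799)/(C(62, -42) + (9 + 15)*(-35)) = (-1508 - 4799)/(-1*(-42) + (9 + 15)*(-35)) = -6307/(42 + 24*(-35)) = -6307/(42 - 840) = -6307/(-798) = -6307*(-1/798) = 901/114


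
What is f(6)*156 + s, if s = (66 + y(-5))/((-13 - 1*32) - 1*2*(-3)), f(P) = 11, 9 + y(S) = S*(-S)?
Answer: 66892/39 ≈ 1715.2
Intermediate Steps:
y(S) = -9 - S² (y(S) = -9 + S*(-S) = -9 - S²)
s = -32/39 (s = (66 + (-9 - 1*(-5)²))/((-13 - 1*32) - 1*2*(-3)) = (66 + (-9 - 1*25))/((-13 - 32) - 2*(-3)) = (66 + (-9 - 25))/(-45 + 6) = (66 - 34)/(-39) = 32*(-1/39) = -32/39 ≈ -0.82051)
f(6)*156 + s = 11*156 - 32/39 = 1716 - 32/39 = 66892/39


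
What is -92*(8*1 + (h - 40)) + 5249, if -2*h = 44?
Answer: 10217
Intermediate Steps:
h = -22 (h = -½*44 = -22)
-92*(8*1 + (h - 40)) + 5249 = -92*(8*1 + (-22 - 40)) + 5249 = -92*(8 - 62) + 5249 = -92*(-54) + 5249 = 4968 + 5249 = 10217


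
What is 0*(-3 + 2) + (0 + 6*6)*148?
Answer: 5328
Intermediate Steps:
0*(-3 + 2) + (0 + 6*6)*148 = 0*(-1) + (0 + 36)*148 = 0 + 36*148 = 0 + 5328 = 5328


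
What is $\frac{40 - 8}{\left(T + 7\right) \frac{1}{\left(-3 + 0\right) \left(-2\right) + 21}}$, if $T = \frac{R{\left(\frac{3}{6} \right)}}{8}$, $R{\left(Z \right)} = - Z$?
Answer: $\frac{4608}{37} \approx 124.54$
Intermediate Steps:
$T = - \frac{1}{16}$ ($T = \frac{\left(-1\right) \frac{3}{6}}{8} = - \frac{3}{6} \cdot \frac{1}{8} = \left(-1\right) \frac{1}{2} \cdot \frac{1}{8} = \left(- \frac{1}{2}\right) \frac{1}{8} = - \frac{1}{16} \approx -0.0625$)
$\frac{40 - 8}{\left(T + 7\right) \frac{1}{\left(-3 + 0\right) \left(-2\right) + 21}} = \frac{40 - 8}{\left(- \frac{1}{16} + 7\right) \frac{1}{\left(-3 + 0\right) \left(-2\right) + 21}} = \frac{1}{\frac{111}{16} \frac{1}{\left(-3\right) \left(-2\right) + 21}} \cdot 32 = \frac{1}{\frac{111}{16} \frac{1}{6 + 21}} \cdot 32 = \frac{1}{\frac{111}{16} \cdot \frac{1}{27}} \cdot 32 = \frac{1}{\frac{37}{144}} \cdot 32 = \frac{144}{37} \cdot 32 = \frac{4608}{37}$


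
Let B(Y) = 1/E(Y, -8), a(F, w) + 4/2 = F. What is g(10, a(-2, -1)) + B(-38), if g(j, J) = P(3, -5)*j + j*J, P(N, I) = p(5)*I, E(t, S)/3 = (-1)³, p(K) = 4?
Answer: -721/3 ≈ -240.33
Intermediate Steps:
E(t, S) = -3 (E(t, S) = 3*(-1)³ = 3*(-1) = -3)
P(N, I) = 4*I
a(F, w) = -2 + F
B(Y) = -⅓ (B(Y) = 1/(-3) = -⅓)
g(j, J) = -20*j + J*j (g(j, J) = (4*(-5))*j + j*J = -20*j + J*j)
g(10, a(-2, -1)) + B(-38) = 10*(-20 + (-2 - 2)) - ⅓ = 10*(-20 - 4) - ⅓ = 10*(-24) - ⅓ = -240 - ⅓ = -721/3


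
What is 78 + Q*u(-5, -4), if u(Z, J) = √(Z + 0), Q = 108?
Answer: 78 + 108*I*√5 ≈ 78.0 + 241.5*I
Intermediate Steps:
u(Z, J) = √Z
78 + Q*u(-5, -4) = 78 + 108*√(-5) = 78 + 108*(I*√5) = 78 + 108*I*√5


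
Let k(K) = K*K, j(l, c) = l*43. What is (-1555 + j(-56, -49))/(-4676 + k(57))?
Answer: 3963/1427 ≈ 2.7772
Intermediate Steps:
j(l, c) = 43*l
k(K) = K**2
(-1555 + j(-56, -49))/(-4676 + k(57)) = (-1555 + 43*(-56))/(-4676 + 57**2) = (-1555 - 2408)/(-4676 + 3249) = -3963/(-1427) = -3963*(-1/1427) = 3963/1427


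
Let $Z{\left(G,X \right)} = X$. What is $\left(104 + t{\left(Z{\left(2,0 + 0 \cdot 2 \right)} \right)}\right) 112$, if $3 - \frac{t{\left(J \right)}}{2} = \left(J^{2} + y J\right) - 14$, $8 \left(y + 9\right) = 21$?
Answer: $15456$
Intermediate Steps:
$y = - \frac{51}{8}$ ($y = -9 + \frac{1}{8} \cdot 21 = -9 + \frac{21}{8} = - \frac{51}{8} \approx -6.375$)
$t{\left(J \right)} = 34 - 2 J^{2} + \frac{51 J}{4}$ ($t{\left(J \right)} = 6 - 2 \left(\left(J^{2} - \frac{51 J}{8}\right) - 14\right) = 6 - 2 \left(-14 + J^{2} - \frac{51 J}{8}\right) = 6 + \left(28 - 2 J^{2} + \frac{51 J}{4}\right) = 34 - 2 J^{2} + \frac{51 J}{4}$)
$\left(104 + t{\left(Z{\left(2,0 + 0 \cdot 2 \right)} \right)}\right) 112 = \left(104 + \left(34 - 2 \left(0 + 0 \cdot 2\right)^{2} + \frac{51 \left(0 + 0 \cdot 2\right)}{4}\right)\right) 112 = \left(104 + \left(34 - 2 \left(0 + 0\right)^{2} + \frac{51 \left(0 + 0\right)}{4}\right)\right) 112 = \left(104 + \left(34 - 2 \cdot 0^{2} + \frac{51}{4} \cdot 0\right)\right) 112 = \left(104 + \left(34 - 0 + 0\right)\right) 112 = \left(104 + \left(34 + 0 + 0\right)\right) 112 = \left(104 + 34\right) 112 = 138 \cdot 112 = 15456$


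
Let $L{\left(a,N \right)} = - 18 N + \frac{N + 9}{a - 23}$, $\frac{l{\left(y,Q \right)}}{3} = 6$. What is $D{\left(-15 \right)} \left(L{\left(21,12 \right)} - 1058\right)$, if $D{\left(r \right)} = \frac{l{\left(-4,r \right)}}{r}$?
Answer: $\frac{7707}{5} \approx 1541.4$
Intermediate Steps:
$l{\left(y,Q \right)} = 18$ ($l{\left(y,Q \right)} = 3 \cdot 6 = 18$)
$L{\left(a,N \right)} = - 18 N + \frac{9 + N}{-23 + a}$
$D{\left(r \right)} = \frac{18}{r}$
$D{\left(-15 \right)} \left(L{\left(21,12 \right)} - 1058\right) = \frac{18}{-15} \left(\frac{9 + 415 \cdot 12 - 216 \cdot 21}{-23 + 21} - 1058\right) = 18 \left(- \frac{1}{15}\right) \left(\frac{9 + 4980 - 4536}{-2} - 1058\right) = - \frac{6 \left(\left(- \frac{1}{2}\right) 453 - 1058\right)}{5} = - \frac{6 \left(- \frac{453}{2} - 1058\right)}{5} = \left(- \frac{6}{5}\right) \left(- \frac{2569}{2}\right) = \frac{7707}{5}$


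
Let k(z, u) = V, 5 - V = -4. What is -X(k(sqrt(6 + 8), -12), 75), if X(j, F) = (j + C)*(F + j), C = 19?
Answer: -2352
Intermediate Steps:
V = 9 (V = 5 - 1*(-4) = 5 + 4 = 9)
k(z, u) = 9
X(j, F) = (19 + j)*(F + j) (X(j, F) = (j + 19)*(F + j) = (19 + j)*(F + j))
-X(k(sqrt(6 + 8), -12), 75) = -(9**2 + 19*75 + 19*9 + 75*9) = -(81 + 1425 + 171 + 675) = -1*2352 = -2352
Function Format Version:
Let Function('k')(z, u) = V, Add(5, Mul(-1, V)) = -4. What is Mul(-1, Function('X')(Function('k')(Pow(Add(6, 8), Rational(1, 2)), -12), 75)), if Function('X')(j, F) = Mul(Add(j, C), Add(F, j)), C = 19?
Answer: -2352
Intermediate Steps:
V = 9 (V = Add(5, Mul(-1, -4)) = Add(5, 4) = 9)
Function('k')(z, u) = 9
Function('X')(j, F) = Mul(Add(19, j), Add(F, j)) (Function('X')(j, F) = Mul(Add(j, 19), Add(F, j)) = Mul(Add(19, j), Add(F, j)))
Mul(-1, Function('X')(Function('k')(Pow(Add(6, 8), Rational(1, 2)), -12), 75)) = Mul(-1, Add(Pow(9, 2), Mul(19, 75), Mul(19, 9), Mul(75, 9))) = Mul(-1, Add(81, 1425, 171, 675)) = Mul(-1, 2352) = -2352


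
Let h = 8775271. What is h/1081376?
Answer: 8775271/1081376 ≈ 8.1149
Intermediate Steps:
h/1081376 = 8775271/1081376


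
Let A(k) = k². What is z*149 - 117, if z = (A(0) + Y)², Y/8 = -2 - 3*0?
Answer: 38027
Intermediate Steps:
Y = -16 (Y = 8*(-2 - 3*0) = 8*(-2 + 0) = 8*(-2) = -16)
z = 256 (z = (0² - 16)² = (0 - 16)² = (-16)² = 256)
z*149 - 117 = 256*149 - 117 = 38144 - 117 = 38027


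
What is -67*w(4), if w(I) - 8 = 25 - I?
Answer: -1943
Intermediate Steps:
w(I) = 33 - I (w(I) = 8 + (25 - I) = 33 - I)
-67*w(4) = -67*(33 - 1*4) = -67*(33 - 4) = -67*29 = -1943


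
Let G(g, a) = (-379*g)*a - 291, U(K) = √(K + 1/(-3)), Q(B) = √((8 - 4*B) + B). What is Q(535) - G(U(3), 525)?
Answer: 291 + 132650*√6 + I*√1597 ≈ 3.2522e+5 + 39.962*I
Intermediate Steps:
Q(B) = √(8 - 3*B)
U(K) = √(-⅓ + K) (U(K) = √(K - ⅓) = √(-⅓ + K))
G(g, a) = -291 - 379*a*g (G(g, a) = -379*a*g - 291 = -291 - 379*a*g)
Q(535) - G(U(3), 525) = √(8 - 3*535) - (-291 - 379*525*√(-3 + 9*3)/3) = √(8 - 1605) - (-291 - 379*525*√(-3 + 27)/3) = √(-1597) - (-291 - 379*525*√24/3) = I*√1597 - (-291 - 379*525*(2*√6)/3) = I*√1597 - (-291 - 379*525*2*√6/3) = I*√1597 - (-291 - 132650*√6) = I*√1597 + (291 + 132650*√6) = 291 + 132650*√6 + I*√1597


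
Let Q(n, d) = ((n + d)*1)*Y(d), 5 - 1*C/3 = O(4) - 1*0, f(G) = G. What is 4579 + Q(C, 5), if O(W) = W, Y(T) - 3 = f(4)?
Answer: 4635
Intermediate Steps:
Y(T) = 7 (Y(T) = 3 + 4 = 7)
C = 3 (C = 15 - 3*(4 - 1*0) = 15 - 3*(4 + 0) = 15 - 3*4 = 15 - 12 = 3)
Q(n, d) = 7*d + 7*n (Q(n, d) = ((n + d)*1)*7 = ((d + n)*1)*7 = (d + n)*7 = 7*d + 7*n)
4579 + Q(C, 5) = 4579 + (7*5 + 7*3) = 4579 + (35 + 21) = 4579 + 56 = 4635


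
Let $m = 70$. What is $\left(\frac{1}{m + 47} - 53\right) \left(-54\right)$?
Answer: $\frac{37200}{13} \approx 2861.5$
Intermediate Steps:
$\left(\frac{1}{m + 47} - 53\right) \left(-54\right) = \left(\frac{1}{70 + 47} - 53\right) \left(-54\right) = \left(\frac{1}{117} - 53\right) \left(-54\right) = \left(- \frac{6200}{117}\right) \left(-54\right) = \frac{37200}{13}$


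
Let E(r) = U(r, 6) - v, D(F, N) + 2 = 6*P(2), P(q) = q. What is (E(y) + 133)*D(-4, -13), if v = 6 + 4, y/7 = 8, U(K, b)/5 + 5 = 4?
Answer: 1180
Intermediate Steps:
U(K, b) = -5 (U(K, b) = -25 + 5*4 = -25 + 20 = -5)
y = 56 (y = 7*8 = 56)
v = 10
D(F, N) = 10 (D(F, N) = -2 + 6*2 = -2 + 12 = 10)
E(r) = -15 (E(r) = -5 - 1*10 = -5 - 10 = -15)
(E(y) + 133)*D(-4, -13) = (-15 + 133)*10 = 118*10 = 1180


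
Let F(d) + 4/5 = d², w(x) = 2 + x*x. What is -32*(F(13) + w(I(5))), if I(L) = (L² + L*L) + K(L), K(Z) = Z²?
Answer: -927232/5 ≈ -1.8545e+5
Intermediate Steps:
I(L) = 3*L² (I(L) = (L² + L*L) + L² = (L² + L²) + L² = 2*L² + L² = 3*L²)
w(x) = 2 + x²
F(d) = -⅘ + d²
-32*(F(13) + w(I(5))) = -32*((-⅘ + 13²) + (2 + (3*5²)²)) = -32*((-⅘ + 169) + (2 + (3*25)²)) = -32*(841/5 + (2 + 75²)) = -32*(841/5 + (2 + 5625)) = -32*(841/5 + 5627) = -32*28976/5 = -927232/5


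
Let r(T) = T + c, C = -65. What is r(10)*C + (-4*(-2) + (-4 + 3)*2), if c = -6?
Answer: -254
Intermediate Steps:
r(T) = -6 + T (r(T) = T - 6 = -6 + T)
r(10)*C + (-4*(-2) + (-4 + 3)*2) = (-6 + 10)*(-65) + (-4*(-2) + (-4 + 3)*2) = 4*(-65) + (8 - 1*2) = -260 + (8 - 2) = -260 + 6 = -254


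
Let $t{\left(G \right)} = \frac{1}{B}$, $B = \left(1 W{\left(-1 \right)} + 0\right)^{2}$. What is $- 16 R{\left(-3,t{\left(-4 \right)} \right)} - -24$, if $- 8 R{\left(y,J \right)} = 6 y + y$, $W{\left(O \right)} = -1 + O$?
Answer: $-18$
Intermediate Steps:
$B = 4$ ($B = \left(1 \left(-1 - 1\right) + 0\right)^{2} = \left(1 \left(-2\right) + 0\right)^{2} = \left(-2 + 0\right)^{2} = \left(-2\right)^{2} = 4$)
$t{\left(G \right)} = \frac{1}{4}$
$R{\left(y,J \right)} = - \frac{7 y}{8}$ ($R{\left(y,J \right)} = - \frac{6 y + y}{8} = - \frac{7 y}{8}$)
$- 16 R{\left(-3,t{\left(-4 \right)} \right)} - -24 = - 16 \left(\left(- \frac{7}{8}\right) \left(-3\right)\right) - -24 = \left(-16\right) \frac{21}{8} + 24 = -42 + 24 = -18$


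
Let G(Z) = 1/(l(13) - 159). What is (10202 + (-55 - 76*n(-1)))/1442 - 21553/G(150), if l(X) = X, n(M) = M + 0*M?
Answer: 4537606419/1442 ≈ 3.1467e+6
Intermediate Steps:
n(M) = M (n(M) = M + 0 = M)
G(Z) = -1/146 (G(Z) = 1/(13 - 159) = 1/(-146) = -1/146)
(10202 + (-55 - 76*n(-1)))/1442 - 21553/G(150) = (10202 + (-55 - 76*(-1)))/1442 - 21553/(-1/146) = (10202 + (-55 + 76))*(1/1442) - 21553*(-146) = (10202 + 21)*(1/1442) + 3146738 = 10223*(1/1442) + 3146738 = 10223/1442 + 3146738 = 4537606419/1442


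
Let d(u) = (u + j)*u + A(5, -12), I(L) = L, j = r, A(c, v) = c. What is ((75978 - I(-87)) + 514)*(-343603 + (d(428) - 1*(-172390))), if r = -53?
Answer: -820007932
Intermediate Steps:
j = -53
d(u) = 5 + u*(-53 + u) (d(u) = (u - 53)*u + 5 = (-53 + u)*u + 5 = u*(-53 + u) + 5 = 5 + u*(-53 + u))
((75978 - I(-87)) + 514)*(-343603 + (d(428) - 1*(-172390))) = ((75978 - 1*(-87)) + 514)*(-343603 + ((5 + 428² - 53*428) - 1*(-172390))) = ((75978 + 87) + 514)*(-343603 + ((5 + 183184 - 22684) + 172390)) = (76065 + 514)*(-343603 + (160505 + 172390)) = 76579*(-343603 + 332895) = 76579*(-10708) = -820007932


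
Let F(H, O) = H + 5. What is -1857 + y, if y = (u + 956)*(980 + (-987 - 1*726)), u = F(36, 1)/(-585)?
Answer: -410993872/585 ≈ -7.0255e+5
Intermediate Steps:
F(H, O) = 5 + H
u = -41/585 (u = (5 + 36)/(-585) = 41*(-1/585) = -41/585 ≈ -0.070086)
y = -409907527/585 (y = (-41/585 + 956)*(980 + (-987 - 1*726)) = 559219*(980 + (-987 - 726))/585 = 559219*(980 - 1713)/585 = (559219/585)*(-733) = -409907527/585 ≈ -7.0070e+5)
-1857 + y = -1857 - 409907527/585 = -410993872/585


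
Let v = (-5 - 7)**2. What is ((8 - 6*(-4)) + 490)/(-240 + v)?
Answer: -87/16 ≈ -5.4375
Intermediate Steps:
v = 144 (v = (-12)**2 = 144)
((8 - 6*(-4)) + 490)/(-240 + v) = ((8 - 6*(-4)) + 490)/(-240 + 144) = ((8 + 24) + 490)/(-96) = (32 + 490)*(-1/96) = 522*(-1/96) = -87/16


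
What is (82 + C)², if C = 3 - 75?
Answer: 100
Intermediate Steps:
C = -72
(82 + C)² = (82 - 72)² = 10² = 100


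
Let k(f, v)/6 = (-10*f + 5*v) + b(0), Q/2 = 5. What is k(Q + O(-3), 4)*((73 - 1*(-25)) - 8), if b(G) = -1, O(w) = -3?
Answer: -27540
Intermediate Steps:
Q = 10 (Q = 2*5 = 10)
k(f, v) = -6 - 60*f + 30*v (k(f, v) = 6*((-10*f + 5*v) - 1) = 6*(-1 - 10*f + 5*v) = -6 - 60*f + 30*v)
k(Q + O(-3), 4)*((73 - 1*(-25)) - 8) = (-6 - 60*(10 - 3) + 30*4)*((73 - 1*(-25)) - 8) = (-6 - 60*7 + 120)*((73 + 25) - 8) = (-6 - 420 + 120)*(98 - 8) = -306*90 = -27540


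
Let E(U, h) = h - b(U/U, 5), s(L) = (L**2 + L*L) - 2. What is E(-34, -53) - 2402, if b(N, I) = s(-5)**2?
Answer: -4759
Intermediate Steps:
s(L) = -2 + 2*L**2 (s(L) = (L**2 + L**2) - 2 = 2*L**2 - 2 = -2 + 2*L**2)
b(N, I) = 2304 (b(N, I) = (-2 + 2*(-5)**2)**2 = (-2 + 2*25)**2 = (-2 + 50)**2 = 48**2 = 2304)
E(U, h) = -2304 + h (E(U, h) = h - 1*2304 = h - 2304 = -2304 + h)
E(-34, -53) - 2402 = (-2304 - 53) - 2402 = -2357 - 2402 = -4759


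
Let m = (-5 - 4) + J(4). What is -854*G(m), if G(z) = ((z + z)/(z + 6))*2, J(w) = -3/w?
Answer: -44408/5 ≈ -8881.6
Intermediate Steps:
m = -39/4 (m = (-5 - 4) - 3/4 = -9 - 3*¼ = -9 - ¾ = -39/4 ≈ -9.7500)
G(z) = 4*z/(6 + z) (G(z) = ((2*z)/(6 + z))*2 = (2*z/(6 + z))*2 = 4*z/(6 + z))
-854*G(m) = -3416*(-39)/(4*(6 - 39/4)) = -3416*(-39)/(4*(-15/4)) = -3416*(-39)*(-4)/(4*15) = -854*52/5 = -44408/5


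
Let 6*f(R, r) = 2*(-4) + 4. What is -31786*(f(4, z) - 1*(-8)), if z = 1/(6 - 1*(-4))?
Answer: -699292/3 ≈ -2.3310e+5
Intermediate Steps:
z = 1/10 (z = 1/(6 + 4) = 1/10 ≈ 0.10000)
f(R, r) = -2/3 (f(R, r) = (2*(-4) + 4)/6 = (-8 + 4)/6 = (1/6)*(-4) = -2/3)
-31786*(f(4, z) - 1*(-8)) = -31786*(-2/3 - 1*(-8)) = -31786*(-2/3 + 8) = -31786*22/3 = -699292/3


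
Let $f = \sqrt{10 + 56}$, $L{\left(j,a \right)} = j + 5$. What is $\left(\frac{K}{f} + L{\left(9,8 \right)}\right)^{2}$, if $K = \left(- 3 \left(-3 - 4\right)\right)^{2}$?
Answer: $\frac{69139}{22} + \frac{2058 \sqrt{66}}{11} \approx 4662.6$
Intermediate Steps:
$K = 441$ ($K = \left(\left(-3\right) \left(-7\right)\right)^{2} = 21^{2} = 441$)
$L{\left(j,a \right)} = 5 + j$
$f = \sqrt{66} \approx 8.124$
$\left(\frac{K}{f} + L{\left(9,8 \right)}\right)^{2} = \left(\frac{441}{\sqrt{66}} + \left(5 + 9\right)\right)^{2} = \left(441 \frac{\sqrt{66}}{66} + 14\right)^{2} = \left(\frac{147 \sqrt{66}}{22} + 14\right)^{2} = \left(14 + \frac{147 \sqrt{66}}{22}\right)^{2}$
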